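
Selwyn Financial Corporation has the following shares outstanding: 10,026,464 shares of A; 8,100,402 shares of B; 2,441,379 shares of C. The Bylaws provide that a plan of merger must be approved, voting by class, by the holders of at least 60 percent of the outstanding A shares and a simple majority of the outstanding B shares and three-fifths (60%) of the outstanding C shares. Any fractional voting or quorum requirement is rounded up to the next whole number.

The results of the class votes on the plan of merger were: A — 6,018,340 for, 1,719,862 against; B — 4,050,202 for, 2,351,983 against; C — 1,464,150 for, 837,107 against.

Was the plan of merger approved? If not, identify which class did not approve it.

Not approved — the C shares did not give the required vote.

A: 3/5 of 10026464 = 6015878.40, rounded up to 6015879; 6,015,879 required, 6,018,340 in favor — approved.
B: a majority of 8100402 is 4050202; 4,050,202 required, 4,050,202 in favor — approved.
C: 3/5 of 2441379 = 1464827.40, rounded up to 1464828; 1,464,828 required, 1,464,150 in favor — not approved.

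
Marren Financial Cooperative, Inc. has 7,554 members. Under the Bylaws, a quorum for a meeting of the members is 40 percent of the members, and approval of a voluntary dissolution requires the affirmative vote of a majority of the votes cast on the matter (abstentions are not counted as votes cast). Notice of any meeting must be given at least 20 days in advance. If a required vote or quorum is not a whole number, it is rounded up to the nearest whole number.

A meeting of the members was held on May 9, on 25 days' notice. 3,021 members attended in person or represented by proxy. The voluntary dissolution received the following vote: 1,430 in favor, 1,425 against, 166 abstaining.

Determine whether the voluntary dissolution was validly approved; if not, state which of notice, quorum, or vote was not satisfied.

Invalid — quorum requirement not satisfied.

Notice: 25 days given; 20 required. Satisfied.
Quorum: 40% of 7,554 = 3,021.60, rounded up to 3,022; 3,021 present. Not satisfied.
Vote: requires a majority of the votes cast (3,021 − 166 abstaining = 2,855); a majority of 2855 is 1428, so 1,428 needed; 1,430 in favor. Satisfied.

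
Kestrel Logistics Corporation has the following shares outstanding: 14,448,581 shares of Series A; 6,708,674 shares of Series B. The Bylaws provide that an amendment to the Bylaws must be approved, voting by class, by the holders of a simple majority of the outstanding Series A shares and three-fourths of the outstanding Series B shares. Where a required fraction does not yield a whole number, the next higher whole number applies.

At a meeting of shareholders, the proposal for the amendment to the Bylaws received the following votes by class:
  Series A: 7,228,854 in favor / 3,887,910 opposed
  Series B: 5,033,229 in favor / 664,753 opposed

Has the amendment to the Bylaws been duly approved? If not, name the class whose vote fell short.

Series A: a majority of 14448581 is 7224291; 7,224,291 required, 7,228,854 in favor — approved.
Series B: 3/4 of 6708674 = 5031505.50, rounded up to 5031506; 5,031,506 required, 5,033,229 in favor — approved.

Approved — every class gave the required vote.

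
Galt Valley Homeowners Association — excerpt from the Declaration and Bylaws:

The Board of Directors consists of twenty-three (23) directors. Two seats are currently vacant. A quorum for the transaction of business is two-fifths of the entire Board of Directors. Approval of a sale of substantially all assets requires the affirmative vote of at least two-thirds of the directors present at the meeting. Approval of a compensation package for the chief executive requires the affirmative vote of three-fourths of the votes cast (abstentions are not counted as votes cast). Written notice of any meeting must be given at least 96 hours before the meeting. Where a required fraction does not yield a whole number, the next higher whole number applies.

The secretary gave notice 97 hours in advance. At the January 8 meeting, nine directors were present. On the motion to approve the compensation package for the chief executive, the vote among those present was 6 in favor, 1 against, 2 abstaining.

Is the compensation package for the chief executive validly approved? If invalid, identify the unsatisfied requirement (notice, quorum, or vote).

Invalid — quorum requirement not satisfied.

Notice: 97 hours given; 96 required (97 ≥ 96). Satisfied.
Quorum: 9 present; quorum is 10. Not satisfied.
Vote: the compensation package for the chief executive requires three-fourths of the votes cast (9 present − 2 abstaining = 7). 3/4 of 7 = 5.25, rounded up to 6, so 6 affirmative votes are needed; 6 voted in favor. Satisfied. (Moot — without a quorum no business can be validly transacted.)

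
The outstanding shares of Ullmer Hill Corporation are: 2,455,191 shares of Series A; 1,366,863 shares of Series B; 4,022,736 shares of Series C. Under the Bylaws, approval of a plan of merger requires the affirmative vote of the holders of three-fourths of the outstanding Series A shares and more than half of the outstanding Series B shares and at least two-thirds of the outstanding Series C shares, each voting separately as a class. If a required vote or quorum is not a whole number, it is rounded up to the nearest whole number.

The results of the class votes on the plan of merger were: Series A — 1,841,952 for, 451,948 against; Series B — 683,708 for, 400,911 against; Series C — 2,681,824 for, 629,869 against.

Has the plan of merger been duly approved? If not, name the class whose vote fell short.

Approved — every class gave the required vote.

Series A: 3/4 of 2455191 = 1841393.25, rounded up to 1841394; 1,841,394 required, 1,841,952 in favor — approved.
Series B: a majority of 1366863 is 683432; 683,432 required, 683,708 in favor — approved.
Series C: 2/3 of 4022736 = 2681824; 2,681,824 required, 2,681,824 in favor — approved.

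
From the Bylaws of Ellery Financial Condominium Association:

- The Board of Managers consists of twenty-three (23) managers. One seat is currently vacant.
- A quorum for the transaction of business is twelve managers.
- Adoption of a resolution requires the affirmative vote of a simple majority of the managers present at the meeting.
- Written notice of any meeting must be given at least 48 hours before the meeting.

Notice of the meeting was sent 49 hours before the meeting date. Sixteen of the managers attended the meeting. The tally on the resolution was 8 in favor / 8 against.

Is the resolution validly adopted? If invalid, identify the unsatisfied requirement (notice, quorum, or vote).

Notice: 49 hours given; 48 required (49 ≥ 48). Satisfied.
Quorum: 16 present; quorum is 12. Satisfied.
Vote: the resolution requires a majority of the managers present (16). A majority of 16 is 9, so 9 affirmative votes are needed; 8 voted in favor. Not satisfied.

Invalid — vote requirement not satisfied.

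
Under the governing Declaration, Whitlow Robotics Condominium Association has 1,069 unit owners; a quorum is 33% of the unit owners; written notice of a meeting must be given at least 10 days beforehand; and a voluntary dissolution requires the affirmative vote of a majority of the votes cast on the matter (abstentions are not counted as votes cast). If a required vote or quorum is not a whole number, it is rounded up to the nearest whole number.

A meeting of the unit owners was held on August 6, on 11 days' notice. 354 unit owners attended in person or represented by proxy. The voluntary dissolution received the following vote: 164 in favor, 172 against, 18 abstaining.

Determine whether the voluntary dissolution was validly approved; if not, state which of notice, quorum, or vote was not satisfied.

Notice: 11 days given; 10 required. Satisfied.
Quorum: 33% of 1,069 = 352.77, rounded up to 353; 354 present. Satisfied.
Vote: requires a majority of the votes cast (354 − 18 abstaining = 336); a majority of 336 is 169, so 169 needed; 164 in favor. Not satisfied.

Invalid — vote requirement not satisfied.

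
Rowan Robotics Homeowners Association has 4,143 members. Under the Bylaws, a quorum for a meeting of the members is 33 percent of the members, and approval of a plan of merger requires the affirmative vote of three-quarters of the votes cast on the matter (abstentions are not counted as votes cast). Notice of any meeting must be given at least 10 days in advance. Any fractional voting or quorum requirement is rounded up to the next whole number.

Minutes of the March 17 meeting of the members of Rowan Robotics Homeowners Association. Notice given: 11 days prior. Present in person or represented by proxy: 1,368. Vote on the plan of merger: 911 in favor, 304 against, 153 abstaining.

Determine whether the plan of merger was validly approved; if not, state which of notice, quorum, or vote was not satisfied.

Invalid — vote requirement not satisfied.

Notice: 11 days given; 10 required. Satisfied.
Quorum: 33% of 4,143 = 1,367.19, rounded up to 1,368; 1,368 present. Satisfied.
Vote: requires three-fourths of the votes cast (1,368 − 153 abstaining = 1,215); 3/4 of 1215 = 911.25, rounded up to 912, so 912 needed; 911 in favor. Not satisfied.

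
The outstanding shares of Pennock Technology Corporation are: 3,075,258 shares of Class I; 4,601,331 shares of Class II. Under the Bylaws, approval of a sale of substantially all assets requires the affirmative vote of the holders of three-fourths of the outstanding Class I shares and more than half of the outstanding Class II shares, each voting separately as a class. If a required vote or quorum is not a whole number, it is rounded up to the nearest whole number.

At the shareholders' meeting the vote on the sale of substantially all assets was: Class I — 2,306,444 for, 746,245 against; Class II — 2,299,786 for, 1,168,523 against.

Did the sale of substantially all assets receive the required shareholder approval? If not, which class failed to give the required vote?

Class I: 3/4 of 3075258 = 2306443.50, rounded up to 2306444; 2,306,444 required, 2,306,444 in favor — approved.
Class II: a majority of 4601331 is 2300666; 2,300,666 required, 2,299,786 in favor — not approved.

Not approved — the Class II shares did not give the required vote.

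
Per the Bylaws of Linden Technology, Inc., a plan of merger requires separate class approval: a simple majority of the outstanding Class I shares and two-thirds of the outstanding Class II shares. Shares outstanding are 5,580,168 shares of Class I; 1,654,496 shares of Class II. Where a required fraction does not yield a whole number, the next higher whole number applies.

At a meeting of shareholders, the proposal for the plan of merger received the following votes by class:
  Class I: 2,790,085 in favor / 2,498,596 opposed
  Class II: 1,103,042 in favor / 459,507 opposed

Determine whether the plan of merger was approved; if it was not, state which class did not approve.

Class I: a majority of 5580168 is 2790085; 2,790,085 required, 2,790,085 in favor — approved.
Class II: 2/3 of 1654496 = 1102997.33, rounded up to 1102998; 1,102,998 required, 1,103,042 in favor — approved.

Approved — every class gave the required vote.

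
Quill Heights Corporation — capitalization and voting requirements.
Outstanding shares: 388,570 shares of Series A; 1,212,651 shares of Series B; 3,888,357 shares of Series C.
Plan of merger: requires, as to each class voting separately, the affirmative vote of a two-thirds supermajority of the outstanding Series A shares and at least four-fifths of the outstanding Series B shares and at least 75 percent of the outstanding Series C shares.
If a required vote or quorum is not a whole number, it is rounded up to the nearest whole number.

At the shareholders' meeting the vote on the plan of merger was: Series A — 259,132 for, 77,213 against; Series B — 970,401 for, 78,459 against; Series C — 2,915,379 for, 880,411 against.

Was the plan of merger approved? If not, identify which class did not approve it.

Series A: 2/3 of 388570 = 259046.67, rounded up to 259047; 259,047 required, 259,132 in favor — approved.
Series B: 4/5 of 1212651 = 970120.80, rounded up to 970121; 970,121 required, 970,401 in favor — approved.
Series C: 3/4 of 3888357 = 2916267.75, rounded up to 2916268; 2,916,268 required, 2,915,379 in favor — not approved.

Not approved — the Series C shares did not give the required vote.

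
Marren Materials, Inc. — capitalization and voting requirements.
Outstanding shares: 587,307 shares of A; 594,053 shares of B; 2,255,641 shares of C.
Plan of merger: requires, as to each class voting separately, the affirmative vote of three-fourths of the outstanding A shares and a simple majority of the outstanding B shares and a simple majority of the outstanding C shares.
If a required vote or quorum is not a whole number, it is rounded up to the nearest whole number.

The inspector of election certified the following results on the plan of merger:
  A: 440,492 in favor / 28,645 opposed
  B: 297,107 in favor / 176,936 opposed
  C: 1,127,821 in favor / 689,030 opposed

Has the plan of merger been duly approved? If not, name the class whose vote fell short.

Approved — every class gave the required vote.

A: 3/4 of 587307 = 440480.25, rounded up to 440481; 440,481 required, 440,492 in favor — approved.
B: a majority of 594053 is 297027; 297,027 required, 297,107 in favor — approved.
C: a majority of 2255641 is 1127821; 1,127,821 required, 1,127,821 in favor — approved.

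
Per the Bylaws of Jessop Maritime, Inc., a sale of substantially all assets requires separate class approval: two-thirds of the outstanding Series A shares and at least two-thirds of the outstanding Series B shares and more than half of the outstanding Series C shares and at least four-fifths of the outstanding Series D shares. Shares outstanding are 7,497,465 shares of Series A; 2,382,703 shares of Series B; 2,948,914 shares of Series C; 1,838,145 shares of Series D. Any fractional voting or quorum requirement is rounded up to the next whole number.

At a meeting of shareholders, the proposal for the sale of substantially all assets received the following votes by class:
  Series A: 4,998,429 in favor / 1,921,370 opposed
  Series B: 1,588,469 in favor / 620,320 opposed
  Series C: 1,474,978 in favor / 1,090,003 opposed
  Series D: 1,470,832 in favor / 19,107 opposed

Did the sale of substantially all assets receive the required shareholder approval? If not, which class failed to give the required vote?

Approved — every class gave the required vote.

Series A: 2/3 of 7497465 = 4998310; 4,998,310 required, 4,998,429 in favor — approved.
Series B: 2/3 of 2382703 = 1588468.67, rounded up to 1588469; 1,588,469 required, 1,588,469 in favor — approved.
Series C: a majority of 2948914 is 1474458; 1,474,458 required, 1,474,978 in favor — approved.
Series D: 4/5 of 1838145 = 1470516; 1,470,516 required, 1,470,832 in favor — approved.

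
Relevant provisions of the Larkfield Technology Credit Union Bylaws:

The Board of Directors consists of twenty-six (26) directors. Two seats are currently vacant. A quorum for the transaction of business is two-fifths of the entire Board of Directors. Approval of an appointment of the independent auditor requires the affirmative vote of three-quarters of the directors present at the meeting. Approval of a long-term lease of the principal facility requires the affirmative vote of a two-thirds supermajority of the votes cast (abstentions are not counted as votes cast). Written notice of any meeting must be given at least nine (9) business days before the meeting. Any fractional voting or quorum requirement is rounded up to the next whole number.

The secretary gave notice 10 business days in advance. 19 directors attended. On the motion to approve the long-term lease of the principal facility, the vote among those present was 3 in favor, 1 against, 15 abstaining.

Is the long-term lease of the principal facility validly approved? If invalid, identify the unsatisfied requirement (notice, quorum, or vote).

Notice: 10 business days given; 9 required (10 ≥ 9). Satisfied.
Quorum: 19 present; quorum is 11. Satisfied.
Vote: the long-term lease of the principal facility requires two-thirds of the votes cast (19 present − 15 abstaining = 4). 2/3 of 4 = 2.67, rounded up to 3, so 3 affirmative votes are needed; 3 voted in favor. Satisfied.

Valid — all requirements satisfied.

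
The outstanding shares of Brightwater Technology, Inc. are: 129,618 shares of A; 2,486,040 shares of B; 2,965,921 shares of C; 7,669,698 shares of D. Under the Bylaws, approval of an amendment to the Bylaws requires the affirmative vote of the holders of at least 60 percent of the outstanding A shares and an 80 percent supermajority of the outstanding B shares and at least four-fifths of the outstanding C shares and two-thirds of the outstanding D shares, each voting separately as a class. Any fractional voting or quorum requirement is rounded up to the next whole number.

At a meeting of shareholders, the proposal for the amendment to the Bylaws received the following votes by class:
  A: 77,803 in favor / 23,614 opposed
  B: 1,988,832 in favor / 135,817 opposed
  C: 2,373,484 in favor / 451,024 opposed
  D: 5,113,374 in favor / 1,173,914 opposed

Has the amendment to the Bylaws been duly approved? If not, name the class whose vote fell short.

Approved — every class gave the required vote.

A: 3/5 of 129618 = 77770.80, rounded up to 77771; 77,771 required, 77,803 in favor — approved.
B: 4/5 of 2486040 = 1988832; 1,988,832 required, 1,988,832 in favor — approved.
C: 4/5 of 2965921 = 2372736.80, rounded up to 2372737; 2,372,737 required, 2,373,484 in favor — approved.
D: 2/3 of 7669698 = 5113132; 5,113,132 required, 5,113,374 in favor — approved.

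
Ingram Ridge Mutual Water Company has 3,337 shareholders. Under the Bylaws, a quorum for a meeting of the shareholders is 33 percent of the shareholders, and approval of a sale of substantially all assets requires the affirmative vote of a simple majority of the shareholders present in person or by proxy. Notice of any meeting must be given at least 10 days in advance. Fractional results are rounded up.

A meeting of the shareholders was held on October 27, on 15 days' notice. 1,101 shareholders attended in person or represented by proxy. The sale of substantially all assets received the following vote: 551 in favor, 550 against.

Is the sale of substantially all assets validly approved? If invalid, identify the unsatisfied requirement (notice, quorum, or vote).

Notice: 15 days given; 10 required. Satisfied.
Quorum: 33% of 3,337 = 1,101.21, rounded up to 1,102; 1,101 present. Not satisfied.
Vote: requires a majority of those present (1,101); a majority of 1101 is 551, so 551 needed; 551 in favor. Satisfied.

Invalid — quorum requirement not satisfied.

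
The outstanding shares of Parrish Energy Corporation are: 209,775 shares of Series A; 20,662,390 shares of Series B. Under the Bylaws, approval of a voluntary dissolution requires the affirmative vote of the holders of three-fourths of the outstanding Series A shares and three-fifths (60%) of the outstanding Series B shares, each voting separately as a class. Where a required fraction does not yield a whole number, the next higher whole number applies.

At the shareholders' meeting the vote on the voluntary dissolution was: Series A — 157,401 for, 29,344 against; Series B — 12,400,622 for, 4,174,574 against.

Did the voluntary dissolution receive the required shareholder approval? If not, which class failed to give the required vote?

Approved — every class gave the required vote.

Series A: 3/4 of 209775 = 157331.25, rounded up to 157332; 157,332 required, 157,401 in favor — approved.
Series B: 3/5 of 20662390 = 12397434; 12,397,434 required, 12,400,622 in favor — approved.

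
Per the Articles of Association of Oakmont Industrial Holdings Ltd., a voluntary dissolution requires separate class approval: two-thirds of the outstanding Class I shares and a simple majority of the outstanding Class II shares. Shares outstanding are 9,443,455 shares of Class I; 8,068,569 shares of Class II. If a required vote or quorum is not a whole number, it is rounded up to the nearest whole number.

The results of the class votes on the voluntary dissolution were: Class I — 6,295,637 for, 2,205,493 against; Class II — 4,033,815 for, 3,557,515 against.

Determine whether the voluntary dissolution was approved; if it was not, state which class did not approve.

Not approved — the Class II shares did not give the required vote.

Class I: 2/3 of 9443455 = 6295636.67, rounded up to 6295637; 6,295,637 required, 6,295,637 in favor — approved.
Class II: a majority of 8068569 is 4034285; 4,034,285 required, 4,033,815 in favor — not approved.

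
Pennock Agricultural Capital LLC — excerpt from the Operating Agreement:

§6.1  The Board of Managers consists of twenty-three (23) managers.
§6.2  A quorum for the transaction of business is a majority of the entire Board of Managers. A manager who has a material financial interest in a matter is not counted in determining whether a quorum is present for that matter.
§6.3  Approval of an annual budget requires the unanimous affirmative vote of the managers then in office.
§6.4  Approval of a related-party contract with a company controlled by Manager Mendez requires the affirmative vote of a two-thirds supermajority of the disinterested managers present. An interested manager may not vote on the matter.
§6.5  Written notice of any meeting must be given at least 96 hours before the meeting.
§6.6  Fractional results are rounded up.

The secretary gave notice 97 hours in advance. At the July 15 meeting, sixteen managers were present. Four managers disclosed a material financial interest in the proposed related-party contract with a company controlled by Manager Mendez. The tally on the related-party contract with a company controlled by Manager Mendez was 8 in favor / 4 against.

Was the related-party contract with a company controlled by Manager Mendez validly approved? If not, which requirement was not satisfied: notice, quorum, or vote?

Notice: 97 hours given; 96 required (97 ≥ 96). Satisfied.
Quorum: 16 present, but the 4 interested managers do not count, leaving 12. Quorum is 12. Satisfied.
Vote: the related-party contract with a company controlled by Manager Mendez requires two-thirds of the disinterested managers present (16 − 4 = 12). 2/3 of 12 = 8, so 8 affirmative votes are needed; 8 voted in favor. Satisfied.

Valid — all requirements satisfied.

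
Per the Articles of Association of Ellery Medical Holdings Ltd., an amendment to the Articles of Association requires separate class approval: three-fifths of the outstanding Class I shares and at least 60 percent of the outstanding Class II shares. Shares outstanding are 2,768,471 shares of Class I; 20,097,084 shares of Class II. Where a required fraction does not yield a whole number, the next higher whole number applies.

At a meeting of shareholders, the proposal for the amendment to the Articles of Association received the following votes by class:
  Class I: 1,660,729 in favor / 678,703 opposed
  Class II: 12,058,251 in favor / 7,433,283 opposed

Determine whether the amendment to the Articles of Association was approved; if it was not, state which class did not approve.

Class I: 3/5 of 2768471 = 1661082.60, rounded up to 1661083; 1,661,083 required, 1,660,729 in favor — not approved.
Class II: 3/5 of 20097084 = 12058250.40, rounded up to 12058251; 12,058,251 required, 12,058,251 in favor — approved.

Not approved — the Class I shares did not give the required vote.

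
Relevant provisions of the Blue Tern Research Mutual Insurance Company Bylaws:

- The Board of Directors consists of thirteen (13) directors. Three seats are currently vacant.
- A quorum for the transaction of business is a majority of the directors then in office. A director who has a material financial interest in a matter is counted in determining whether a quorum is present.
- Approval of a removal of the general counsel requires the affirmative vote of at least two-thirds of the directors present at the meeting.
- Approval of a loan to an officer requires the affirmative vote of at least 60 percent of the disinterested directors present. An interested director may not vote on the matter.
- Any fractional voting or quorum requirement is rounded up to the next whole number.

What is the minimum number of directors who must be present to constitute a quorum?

6

A majority of 10 is 6.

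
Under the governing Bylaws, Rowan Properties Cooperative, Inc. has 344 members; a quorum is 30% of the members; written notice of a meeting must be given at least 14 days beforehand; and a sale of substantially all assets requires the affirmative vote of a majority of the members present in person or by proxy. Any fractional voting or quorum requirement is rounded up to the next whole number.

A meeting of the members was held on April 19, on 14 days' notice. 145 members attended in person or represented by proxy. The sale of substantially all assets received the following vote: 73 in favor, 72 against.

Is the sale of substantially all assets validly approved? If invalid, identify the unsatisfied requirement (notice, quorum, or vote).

Valid — all requirements satisfied.

Notice: 14 days given; 14 required. Satisfied.
Quorum: 30% of 344 = 103.20, rounded up to 104; 145 present. Satisfied.
Vote: requires a majority of those present (145); a majority of 145 is 73, so 73 needed; 73 in favor. Satisfied.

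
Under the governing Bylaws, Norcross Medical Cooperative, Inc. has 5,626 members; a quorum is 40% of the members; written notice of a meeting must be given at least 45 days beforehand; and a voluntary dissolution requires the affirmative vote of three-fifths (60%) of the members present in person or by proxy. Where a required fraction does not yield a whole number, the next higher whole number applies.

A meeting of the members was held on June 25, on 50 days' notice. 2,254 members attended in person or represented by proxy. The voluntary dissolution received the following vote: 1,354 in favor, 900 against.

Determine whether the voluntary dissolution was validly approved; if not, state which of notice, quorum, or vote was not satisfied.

Notice: 50 days given; 45 required. Satisfied.
Quorum: 40% of 5,626 = 2,250.40, rounded up to 2,251; 2,254 present. Satisfied.
Vote: requires three-fifths of those present (2,254); 3/5 of 2254 = 1352.40, rounded up to 1353, so 1,353 needed; 1,354 in favor. Satisfied.

Valid — all requirements satisfied.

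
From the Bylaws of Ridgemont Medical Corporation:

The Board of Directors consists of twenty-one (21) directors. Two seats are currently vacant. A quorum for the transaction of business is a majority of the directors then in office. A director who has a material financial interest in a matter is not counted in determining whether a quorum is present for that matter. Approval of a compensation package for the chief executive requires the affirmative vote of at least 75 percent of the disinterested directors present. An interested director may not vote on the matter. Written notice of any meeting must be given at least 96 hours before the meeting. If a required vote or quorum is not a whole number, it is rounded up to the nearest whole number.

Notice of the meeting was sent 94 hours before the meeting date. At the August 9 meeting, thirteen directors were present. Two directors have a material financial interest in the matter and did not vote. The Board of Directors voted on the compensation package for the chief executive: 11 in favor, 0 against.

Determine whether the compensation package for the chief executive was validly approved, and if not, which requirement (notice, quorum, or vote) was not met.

Invalid — notice requirement not satisfied.

Notice: 94 hours given; 96 required (94 < 96). Not satisfied.
Quorum: 13 present, but the 2 interested directors do not count, leaving 11. Quorum is 10. Satisfied.
Vote: the compensation package for the chief executive requires three-fourths of the disinterested directors present (13 − 2 = 11). 3/4 of 11 = 8.25, rounded up to 9, so 9 affirmative votes are needed; 11 voted in favor. Satisfied.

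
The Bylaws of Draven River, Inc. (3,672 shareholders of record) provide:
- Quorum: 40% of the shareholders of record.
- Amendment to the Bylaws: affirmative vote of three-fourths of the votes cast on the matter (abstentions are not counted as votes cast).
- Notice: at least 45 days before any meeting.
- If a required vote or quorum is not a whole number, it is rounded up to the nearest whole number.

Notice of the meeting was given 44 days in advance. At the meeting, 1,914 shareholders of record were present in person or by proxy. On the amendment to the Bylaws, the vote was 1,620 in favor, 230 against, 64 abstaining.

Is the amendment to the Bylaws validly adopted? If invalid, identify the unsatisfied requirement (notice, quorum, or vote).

Notice: 44 days given; 45 required. Not satisfied.
Quorum: 40% of 3,672 = 1,468.80, rounded up to 1,469; 1,914 present. Satisfied.
Vote: requires three-fourths of the votes cast (1,914 − 64 abstaining = 1,850); 3/4 of 1850 = 1387.50, rounded up to 1388, so 1,388 needed; 1,620 in favor. Satisfied.

Invalid — notice requirement not satisfied.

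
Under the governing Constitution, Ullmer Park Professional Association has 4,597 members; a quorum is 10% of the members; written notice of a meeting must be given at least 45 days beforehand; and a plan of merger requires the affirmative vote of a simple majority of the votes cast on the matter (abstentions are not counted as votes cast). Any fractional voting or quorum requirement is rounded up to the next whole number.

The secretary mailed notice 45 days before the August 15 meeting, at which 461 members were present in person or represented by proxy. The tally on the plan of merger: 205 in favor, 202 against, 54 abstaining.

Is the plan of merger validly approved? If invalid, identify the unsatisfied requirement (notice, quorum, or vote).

Valid — all requirements satisfied.

Notice: 45 days given; 45 required. Satisfied.
Quorum: 10% of 4,597 = 459.70, rounded up to 460; 461 present. Satisfied.
Vote: requires a majority of the votes cast (461 − 54 abstaining = 407); a majority of 407 is 204, so 204 needed; 205 in favor. Satisfied.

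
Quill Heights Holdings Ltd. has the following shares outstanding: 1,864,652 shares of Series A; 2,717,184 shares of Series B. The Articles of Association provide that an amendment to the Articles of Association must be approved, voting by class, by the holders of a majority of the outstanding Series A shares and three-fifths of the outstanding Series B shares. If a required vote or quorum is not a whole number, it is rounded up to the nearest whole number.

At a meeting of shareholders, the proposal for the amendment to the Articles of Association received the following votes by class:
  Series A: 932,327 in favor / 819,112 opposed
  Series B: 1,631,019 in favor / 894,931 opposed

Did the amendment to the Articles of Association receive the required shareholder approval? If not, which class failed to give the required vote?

Approved — every class gave the required vote.

Series A: a majority of 1864652 is 932327; 932,327 required, 932,327 in favor — approved.
Series B: 3/5 of 2717184 = 1630310.40, rounded up to 1630311; 1,630,311 required, 1,631,019 in favor — approved.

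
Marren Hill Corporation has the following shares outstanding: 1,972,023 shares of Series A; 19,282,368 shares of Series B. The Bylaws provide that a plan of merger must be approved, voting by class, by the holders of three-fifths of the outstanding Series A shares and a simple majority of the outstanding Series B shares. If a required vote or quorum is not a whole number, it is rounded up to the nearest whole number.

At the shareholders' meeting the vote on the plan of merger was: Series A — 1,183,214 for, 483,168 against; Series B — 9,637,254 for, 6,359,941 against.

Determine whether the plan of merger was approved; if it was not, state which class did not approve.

Not approved — the Series B shares did not give the required vote.

Series A: 3/5 of 1972023 = 1183213.80, rounded up to 1183214; 1,183,214 required, 1,183,214 in favor — approved.
Series B: a majority of 19282368 is 9641185; 9,641,185 required, 9,637,254 in favor — not approved.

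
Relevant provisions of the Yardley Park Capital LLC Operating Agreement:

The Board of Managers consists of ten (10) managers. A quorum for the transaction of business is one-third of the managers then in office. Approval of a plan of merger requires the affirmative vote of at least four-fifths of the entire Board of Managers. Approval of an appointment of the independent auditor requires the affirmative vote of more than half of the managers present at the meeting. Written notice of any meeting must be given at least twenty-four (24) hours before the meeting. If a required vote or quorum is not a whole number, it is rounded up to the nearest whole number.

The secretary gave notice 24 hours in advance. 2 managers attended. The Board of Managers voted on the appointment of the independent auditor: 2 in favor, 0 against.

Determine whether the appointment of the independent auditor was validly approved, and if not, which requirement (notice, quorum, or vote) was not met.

Notice: 24 hours given; 24 required (24 ≥ 24). Satisfied.
Quorum: 2 present; quorum is 4. Not satisfied.
Vote: the appointment of the independent auditor requires a majority of the managers present (2). A majority of 2 is 2, so 2 affirmative votes are needed; 2 voted in favor. Satisfied. (Moot — without a quorum no business can be validly transacted.)

Invalid — quorum requirement not satisfied.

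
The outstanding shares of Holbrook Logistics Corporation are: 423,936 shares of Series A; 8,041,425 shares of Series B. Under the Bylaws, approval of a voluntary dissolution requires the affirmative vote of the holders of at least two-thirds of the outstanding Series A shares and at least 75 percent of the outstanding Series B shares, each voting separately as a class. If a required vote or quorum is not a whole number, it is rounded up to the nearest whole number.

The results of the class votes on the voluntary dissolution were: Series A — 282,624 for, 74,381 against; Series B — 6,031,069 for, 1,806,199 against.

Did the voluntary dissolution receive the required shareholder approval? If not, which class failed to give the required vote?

Series A: 2/3 of 423936 = 282624; 282,624 required, 282,624 in favor — approved.
Series B: 3/4 of 8041425 = 6031068.75, rounded up to 6031069; 6,031,069 required, 6,031,069 in favor — approved.

Approved — every class gave the required vote.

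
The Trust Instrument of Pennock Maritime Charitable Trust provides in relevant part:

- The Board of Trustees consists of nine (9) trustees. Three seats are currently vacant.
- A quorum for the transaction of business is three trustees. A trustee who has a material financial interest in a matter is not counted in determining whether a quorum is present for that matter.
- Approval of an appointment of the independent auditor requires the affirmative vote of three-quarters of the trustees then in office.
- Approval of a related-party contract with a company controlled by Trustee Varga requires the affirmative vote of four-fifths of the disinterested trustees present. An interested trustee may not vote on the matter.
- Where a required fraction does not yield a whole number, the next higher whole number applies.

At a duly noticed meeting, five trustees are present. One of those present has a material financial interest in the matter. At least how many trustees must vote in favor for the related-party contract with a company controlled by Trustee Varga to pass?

4

The related-party contract with a company controlled by Trustee Varga requires four-fifths of the disinterested trustees present (5 − 1 = 4).
4/5 of 4 = 3.20, rounded up to 4.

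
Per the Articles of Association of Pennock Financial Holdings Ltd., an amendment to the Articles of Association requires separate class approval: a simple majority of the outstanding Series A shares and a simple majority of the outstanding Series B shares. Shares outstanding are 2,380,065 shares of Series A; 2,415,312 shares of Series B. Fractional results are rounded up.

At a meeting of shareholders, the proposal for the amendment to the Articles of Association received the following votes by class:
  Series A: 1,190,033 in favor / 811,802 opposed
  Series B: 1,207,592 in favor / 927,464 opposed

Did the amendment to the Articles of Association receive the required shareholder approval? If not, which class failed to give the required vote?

Series A: a majority of 2380065 is 1190033; 1,190,033 required, 1,190,033 in favor — approved.
Series B: a majority of 2415312 is 1207657; 1,207,657 required, 1,207,592 in favor — not approved.

Not approved — the Series B shares did not give the required vote.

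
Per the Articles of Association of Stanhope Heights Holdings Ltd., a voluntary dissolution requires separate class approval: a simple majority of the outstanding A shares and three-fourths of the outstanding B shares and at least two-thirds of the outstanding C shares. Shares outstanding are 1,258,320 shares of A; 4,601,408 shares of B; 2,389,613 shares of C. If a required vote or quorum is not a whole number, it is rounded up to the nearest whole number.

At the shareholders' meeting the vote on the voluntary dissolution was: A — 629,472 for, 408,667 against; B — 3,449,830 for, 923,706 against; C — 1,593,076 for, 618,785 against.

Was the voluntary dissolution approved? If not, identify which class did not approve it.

Not approved — the B shares did not give the required vote.

A: a majority of 1258320 is 629161; 629,161 required, 629,472 in favor — approved.
B: 3/4 of 4601408 = 3451056; 3,451,056 required, 3,449,830 in favor — not approved.
C: 2/3 of 2389613 = 1593075.33, rounded up to 1593076; 1,593,076 required, 1,593,076 in favor — approved.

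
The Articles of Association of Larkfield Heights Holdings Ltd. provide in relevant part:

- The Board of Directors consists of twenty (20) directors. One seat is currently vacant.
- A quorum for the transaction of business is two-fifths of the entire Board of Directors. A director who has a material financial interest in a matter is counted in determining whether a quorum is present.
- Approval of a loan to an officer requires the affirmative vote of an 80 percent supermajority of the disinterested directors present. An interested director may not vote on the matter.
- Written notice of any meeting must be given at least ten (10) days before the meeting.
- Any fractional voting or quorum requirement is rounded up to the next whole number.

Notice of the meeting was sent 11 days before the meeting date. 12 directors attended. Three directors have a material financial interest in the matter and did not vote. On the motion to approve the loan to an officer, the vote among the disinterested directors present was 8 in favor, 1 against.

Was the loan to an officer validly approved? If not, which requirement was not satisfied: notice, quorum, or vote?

Notice: 11 days given; 10 required (11 ≥ 10). Satisfied.
Quorum: 12 present (interested directors count toward quorum); quorum is 8. Satisfied.
Vote: the loan to an officer requires four-fifths of the disinterested directors present (12 − 3 = 9). 4/5 of 9 = 7.20, rounded up to 8, so 8 affirmative votes are needed; 8 voted in favor. Satisfied.

Valid — all requirements satisfied.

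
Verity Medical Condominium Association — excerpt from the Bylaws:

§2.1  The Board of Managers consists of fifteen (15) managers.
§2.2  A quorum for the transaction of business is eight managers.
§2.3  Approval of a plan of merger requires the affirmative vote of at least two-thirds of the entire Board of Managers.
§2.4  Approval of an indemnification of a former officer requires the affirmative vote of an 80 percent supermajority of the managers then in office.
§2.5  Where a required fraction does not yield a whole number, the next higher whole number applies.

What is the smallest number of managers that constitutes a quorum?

8

The quorum is fixed at 8.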